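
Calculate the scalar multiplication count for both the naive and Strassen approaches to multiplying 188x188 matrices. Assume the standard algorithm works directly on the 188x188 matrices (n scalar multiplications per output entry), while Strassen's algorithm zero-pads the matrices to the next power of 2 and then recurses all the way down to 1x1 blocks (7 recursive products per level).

Matrix multiplication for 188x188 matrices:

Strassen's algorithm requires power-of-2 dimensions. Pad 188x188 to 256x256 (next power of 2).

Standard algorithm: 188^3 = 6644672 multiplications
Strassen's algorithm: 7^(log2(256)) = 7^8 = 5764801 multiplications
Savings: 6644672 - 5764801 = 879871 multiplications

Standard: 6644672 multiplications (188^3). Strassen: 5764801 multiplications (7^8, after padding to 256x256). Strassen reduces 8 recursive multiplications to 7 at each level.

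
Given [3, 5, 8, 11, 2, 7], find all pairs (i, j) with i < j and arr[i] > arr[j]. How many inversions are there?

Finding inversions in [3, 5, 8, 11, 2, 7]:

(0, 4): arr[0]=3 > arr[4]=2
(1, 4): arr[1]=5 > arr[4]=2
(2, 4): arr[2]=8 > arr[4]=2
(2, 5): arr[2]=8 > arr[5]=7
(3, 4): arr[3]=11 > arr[4]=2
(3, 5): arr[3]=11 > arr[5]=7

Total inversions: 6

The array has 6 inversion(s): (0,4), (1,4), (2,4), (2,5), (3,4), (3,5). Each pair (i,j) satisfies i < j and arr[i] > arr[j].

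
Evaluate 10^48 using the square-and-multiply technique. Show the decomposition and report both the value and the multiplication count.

Computing 10^48 by squaring (build up from 10^1; each line after the first costs one multiplication):

10^1 = 10
10^2 = (10^1)^2 = 10^2 = 100
10^3 = 10 * 10^2 = 10 * 100 = 1000
10^6 = (10^3)^2 = 1000^2 = 1000000
10^12 = (10^6)^2 = 1000000^2 = 1000000000000
10^24 = (10^12)^2 = 1000000000000^2 = 1000000000000000000000000
10^48 = (10^24)^2 = 1000000000000000000000000^2 = 1000000000000000000000000000000000000000000000000

Result: 1000000000000000000000000000000000000000000000000
Multiplications needed: 6 (6 lines after 10^1)

10^48 = 1000000000000000000000000000000000000000000000000. Using exponentiation by squaring, this requires 6 multiplications. The key idea: if the exponent is even, square the half-power; if odd, multiply by the base once.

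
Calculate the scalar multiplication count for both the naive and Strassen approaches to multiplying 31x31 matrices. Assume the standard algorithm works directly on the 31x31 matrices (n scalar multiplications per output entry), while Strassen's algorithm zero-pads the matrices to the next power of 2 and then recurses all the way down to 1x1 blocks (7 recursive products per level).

Matrix multiplication for 31x31 matrices:

Strassen's algorithm requires power-of-2 dimensions. Pad 31x31 to 32x32 (next power of 2).

Standard algorithm: 31^3 = 29791 multiplications
Strassen's algorithm: 7^(log2(32)) = 7^5 = 16807 multiplications
Savings: 29791 - 16807 = 12984 multiplications

Standard: 29791 multiplications (31^3). Strassen: 16807 multiplications (7^5, after padding to 32x32). Strassen reduces 8 recursive multiplications to 7 at each level.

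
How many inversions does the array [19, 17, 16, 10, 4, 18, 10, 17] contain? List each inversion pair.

Finding inversions in [19, 17, 16, 10, 4, 18, 10, 17]:

(0, 1): arr[0]=19 > arr[1]=17
(0, 2): arr[0]=19 > arr[2]=16
(0, 3): arr[0]=19 > arr[3]=10
(0, 4): arr[0]=19 > arr[4]=4
(0, 5): arr[0]=19 > arr[5]=18
(0, 6): arr[0]=19 > arr[6]=10
(0, 7): arr[0]=19 > arr[7]=17
(1, 2): arr[1]=17 > arr[2]=16
(1, 3): arr[1]=17 > arr[3]=10
(1, 4): arr[1]=17 > arr[4]=4
(1, 6): arr[1]=17 > arr[6]=10
(2, 3): arr[2]=16 > arr[3]=10
(2, 4): arr[2]=16 > arr[4]=4
(2, 6): arr[2]=16 > arr[6]=10
(3, 4): arr[3]=10 > arr[4]=4
(5, 6): arr[5]=18 > arr[6]=10
(5, 7): arr[5]=18 > arr[7]=17

Total inversions: 17

The array has 17 inversion(s): (0,1), (0,2), (0,3), (0,4), (0,5), (0,6), (0,7), (1,2), (1,3), (1,4), (1,6), (2,3), (2,4), (2,6), (3,4), (5,6), (5,7). Each pair (i,j) satisfies i < j and arr[i] > arr[j].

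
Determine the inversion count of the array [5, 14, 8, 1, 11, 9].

Finding inversions in [5, 14, 8, 1, 11, 9]:

(0, 3): arr[0]=5 > arr[3]=1
(1, 2): arr[1]=14 > arr[2]=8
(1, 3): arr[1]=14 > arr[3]=1
(1, 4): arr[1]=14 > arr[4]=11
(1, 5): arr[1]=14 > arr[5]=9
(2, 3): arr[2]=8 > arr[3]=1
(4, 5): arr[4]=11 > arr[5]=9

Total inversions: 7

The array has 7 inversion(s): (0,3), (1,2), (1,3), (1,4), (1,5), (2,3), (4,5). Each pair (i,j) satisfies i < j and arr[i] > arr[j].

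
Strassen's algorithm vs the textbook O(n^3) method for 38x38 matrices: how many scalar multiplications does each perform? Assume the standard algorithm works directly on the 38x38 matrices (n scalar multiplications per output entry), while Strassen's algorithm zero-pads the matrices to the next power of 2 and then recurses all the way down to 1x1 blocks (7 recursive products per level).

Matrix multiplication for 38x38 matrices:

Strassen's algorithm requires power-of-2 dimensions. Pad 38x38 to 64x64 (next power of 2).

Standard algorithm: 38^3 = 54872 multiplications
Strassen's algorithm: 7^(log2(64)) = 7^6 = 117649 multiplications
Difference: 54872 - 117649 = -62777 (Strassen uses MORE here due to padding overhead — for small or just-over-power-of-2 n, padding can outweigh the per-level savings)

Standard: 54872 multiplications (38^3). Strassen: 117649 multiplications (7^6, after padding to 64x64). Strassen reduces 8 recursive multiplications to 7 at each level.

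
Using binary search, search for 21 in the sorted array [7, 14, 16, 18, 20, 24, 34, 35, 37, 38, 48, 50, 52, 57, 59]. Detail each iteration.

Binary search for 21 in [7, 14, 16, 18, 20, 24, 34, 35, 37, 38, 48, 50, 52, 57, 59]:

lo=0, hi=14, mid=7, arr[mid]=35 -> 35 > 21, search left half
lo=0, hi=6, mid=3, arr[mid]=18 -> 18 < 21, search right half
lo=4, hi=6, mid=5, arr[mid]=24 -> 24 > 21, search left half
lo=4, hi=4, mid=4, arr[mid]=20 -> 20 < 21, search right half
lo=5 > hi=4, target 21 not found

Binary search determines that 21 is not in the array after 4 comparisons. The search space was exhausted without finding the target.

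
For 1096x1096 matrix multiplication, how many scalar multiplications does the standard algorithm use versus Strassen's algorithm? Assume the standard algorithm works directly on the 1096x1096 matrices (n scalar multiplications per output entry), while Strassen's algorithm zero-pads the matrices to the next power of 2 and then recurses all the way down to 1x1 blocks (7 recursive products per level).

Matrix multiplication for 1096x1096 matrices:

Strassen's algorithm requires power-of-2 dimensions. Pad 1096x1096 to 2048x2048 (next power of 2).

Standard algorithm: 1096^3 = 1316532736 multiplications
Strassen's algorithm: 7^(log2(2048)) = 7^11 = 1977326743 multiplications
Difference: 1316532736 - 1977326743 = -660794007 (Strassen uses MORE here due to padding overhead — for small or just-over-power-of-2 n, padding can outweigh the per-level savings)

Standard: 1316532736 multiplications (1096^3). Strassen: 1977326743 multiplications (7^11, after padding to 2048x2048). Strassen reduces 8 recursive multiplications to 7 at each level.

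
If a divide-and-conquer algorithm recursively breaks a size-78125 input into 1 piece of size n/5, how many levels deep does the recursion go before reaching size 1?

For divide and conquer with division factor 5:

Problem sizes at each level:
Level 0: 78125
Level 1: 15625
Level 2: 3125
Level 3: 625
Level 4: 125
Level 5: 25
Level 6: 5
Level 7: 1

The root is level 0 and the size-1 base case is level 7 (the tree spans levels 0 through 7, i.e. 8 levels counting the root), so the depth is the number of divisions: log_5(78125) = 7

The recursion tree depth is log_5(78125) = 7. At each level, the problem size is divided by 5, so it takes 7 divisions to reduce to a base case of size 1. The algorithm makes 1 recursive call at each level.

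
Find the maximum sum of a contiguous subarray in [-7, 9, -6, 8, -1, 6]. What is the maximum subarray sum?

Using Kadane's algorithm on [-7, 9, -6, 8, -1, 6]:

Scanning through the array:
Position 1 (value 9): max_ending_here = 9, max_so_far = 9
Position 2 (value -6): max_ending_here = 3, max_so_far = 9
Position 3 (value 8): max_ending_here = 11, max_so_far = 11
Position 4 (value -1): max_ending_here = 10, max_so_far = 11
Position 5 (value 6): max_ending_here = 16, max_so_far = 16

Maximum subarray: [9, -6, 8, -1, 6]
Maximum sum: 16

The maximum subarray is [9, -6, 8, -1, 6] with sum 16. This subarray runs from index 1 to index 5.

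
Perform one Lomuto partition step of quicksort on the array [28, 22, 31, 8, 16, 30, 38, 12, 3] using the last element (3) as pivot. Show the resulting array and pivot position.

Lomuto partition with pivot = 3:

Initial array: [28, 22, 31, 8, 16, 30, 38, 12, 3]

arr[0]=28 > 3: no swap
arr[1]=22 > 3: no swap
arr[2]=31 > 3: no swap
arr[3]=8 > 3: no swap
arr[4]=16 > 3: no swap
arr[5]=30 > 3: no swap
arr[6]=38 > 3: no swap
arr[7]=12 > 3: no swap

Place pivot at position 0: [3, 22, 31, 8, 16, 30, 38, 12, 28]
Pivot position: 0

After partitioning with pivot 3, the array becomes [3, 22, 31, 8, 16, 30, 38, 12, 28]. The pivot is placed at index 0. All elements to the left of the pivot are <= 3, and all elements to the right are > 3.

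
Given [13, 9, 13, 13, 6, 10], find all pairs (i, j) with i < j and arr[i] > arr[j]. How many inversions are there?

Finding inversions in [13, 9, 13, 13, 6, 10]:

(0, 1): arr[0]=13 > arr[1]=9
(0, 4): arr[0]=13 > arr[4]=6
(0, 5): arr[0]=13 > arr[5]=10
(1, 4): arr[1]=9 > arr[4]=6
(2, 4): arr[2]=13 > arr[4]=6
(2, 5): arr[2]=13 > arr[5]=10
(3, 4): arr[3]=13 > arr[4]=6
(3, 5): arr[3]=13 > arr[5]=10

Total inversions: 8

The array has 8 inversion(s): (0,1), (0,4), (0,5), (1,4), (2,4), (2,5), (3,4), (3,5). Each pair (i,j) satisfies i < j and arr[i] > arr[j].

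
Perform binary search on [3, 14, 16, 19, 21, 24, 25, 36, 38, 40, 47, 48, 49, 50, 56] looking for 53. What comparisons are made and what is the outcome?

Binary search for 53 in [3, 14, 16, 19, 21, 24, 25, 36, 38, 40, 47, 48, 49, 50, 56]:

lo=0, hi=14, mid=7, arr[mid]=36 -> 36 < 53, search right half
lo=8, hi=14, mid=11, arr[mid]=48 -> 48 < 53, search right half
lo=12, hi=14, mid=13, arr[mid]=50 -> 50 < 53, search right half
lo=14, hi=14, mid=14, arr[mid]=56 -> 56 > 53, search left half
lo=14 > hi=13, target 53 not found

Binary search determines that 53 is not in the array after 4 comparisons. The search space was exhausted without finding the target.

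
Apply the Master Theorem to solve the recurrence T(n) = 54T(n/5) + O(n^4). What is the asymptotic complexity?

Master Theorem for T(n) = 54T(n/5) + O(n^4):

a = 54, b = 5, c = 4
log_b(a) = log_5(54) = 2.4785

Case 3: c = 4 > log_5(54) = 2.4785
T(n) = O(n^4) = O(n^4)

For T(n) = 54T(n/5) + O(n^4): log_5(54) = 2.4785. This is Case 3 of the Master Theorem (c > log_b(a), work dominated by root), giving O(n^4).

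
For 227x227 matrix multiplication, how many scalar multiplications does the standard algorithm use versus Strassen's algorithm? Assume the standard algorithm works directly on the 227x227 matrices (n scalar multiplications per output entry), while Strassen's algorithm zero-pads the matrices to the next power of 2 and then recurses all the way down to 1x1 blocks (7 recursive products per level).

Matrix multiplication for 227x227 matrices:

Strassen's algorithm requires power-of-2 dimensions. Pad 227x227 to 256x256 (next power of 2).

Standard algorithm: 227^3 = 11697083 multiplications
Strassen's algorithm: 7^(log2(256)) = 7^8 = 5764801 multiplications
Savings: 11697083 - 5764801 = 5932282 multiplications

Standard: 11697083 multiplications (227^3). Strassen: 5764801 multiplications (7^8, after padding to 256x256). Strassen reduces 8 recursive multiplications to 7 at each level.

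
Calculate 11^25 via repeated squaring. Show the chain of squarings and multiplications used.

Computing 11^25 by squaring (build up from 11^1; each line after the first costs one multiplication):

11^1 = 11
11^2 = (11^1)^2 = 11^2 = 121
11^3 = 11 * 11^2 = 11 * 121 = 1331
11^6 = (11^3)^2 = 1331^2 = 1771561
11^12 = (11^6)^2 = 1771561^2 = 3138428376721
11^24 = (11^12)^2 = 3138428376721^2 = 9849732675807611094711841
11^25 = 11 * 11^24 = 11 * 9849732675807611094711841 = 108347059433883722041830251

Result: 108347059433883722041830251
Multiplications needed: 6 (6 lines after 11^1)

11^25 = 108347059433883722041830251. Using exponentiation by squaring, this requires 6 multiplications. The key idea: if the exponent is even, square the half-power; if odd, multiply by the base once.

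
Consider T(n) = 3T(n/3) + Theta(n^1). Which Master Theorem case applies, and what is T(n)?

Master Theorem for T(n) = 3T(n/3) + O(n^1):

a = 3, b = 3, c = 1
log_b(a) = log_3(3) = 1.0000

Case 2: c = 1 = log_3(3) = 1.0000
T(n) = O(n^1 log n) = O(n log n)

For T(n) = 3T(n/3) + O(n^1): log_3(3) = 1.0000. This is Case 2 of the Master Theorem (c = log_b(a), equal work at all levels), giving O(n log n).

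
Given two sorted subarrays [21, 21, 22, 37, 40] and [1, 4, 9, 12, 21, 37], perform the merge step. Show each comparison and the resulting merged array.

Merging process:

Compare 21 vs 1: take 1 from right. Merged: [1]
Compare 21 vs 4: take 4 from right. Merged: [1, 4]
Compare 21 vs 9: take 9 from right. Merged: [1, 4, 9]
Compare 21 vs 12: take 12 from right. Merged: [1, 4, 9, 12]
Compare 21 vs 21: take 21 from left. Merged: [1, 4, 9, 12, 21]
Compare 21 vs 21: take 21 from left. Merged: [1, 4, 9, 12, 21, 21]
Compare 22 vs 21: take 21 from right. Merged: [1, 4, 9, 12, 21, 21, 21]
Compare 22 vs 37: take 22 from left. Merged: [1, 4, 9, 12, 21, 21, 21, 22]
Compare 37 vs 37: take 37 from left. Merged: [1, 4, 9, 12, 21, 21, 21, 22, 37]
Compare 40 vs 37: take 37 from right. Merged: [1, 4, 9, 12, 21, 21, 21, 22, 37, 37]
Append remaining from left: [40]. Merged: [1, 4, 9, 12, 21, 21, 21, 22, 37, 37, 40]

Final merged array: [1, 4, 9, 12, 21, 21, 21, 22, 37, 37, 40]
Total comparisons: 10

The merged array is [1, 4, 9, 12, 21, 21, 21, 22, 37, 37, 40], requiring 10 comparisons. The merge step runs in O(n) time where n is the total number of elements.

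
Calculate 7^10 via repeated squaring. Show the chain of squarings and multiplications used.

Computing 7^10 by squaring (build up from 7^1; each line after the first costs one multiplication):

7^1 = 7
7^2 = (7^1)^2 = 7^2 = 49
7^4 = (7^2)^2 = 49^2 = 2401
7^5 = 7 * 7^4 = 7 * 2401 = 16807
7^10 = (7^5)^2 = 16807^2 = 282475249

Result: 282475249
Multiplications needed: 4 (4 lines after 7^1)

7^10 = 282475249. Using exponentiation by squaring, this requires 4 multiplications. The key idea: if the exponent is even, square the half-power; if odd, multiply by the base once.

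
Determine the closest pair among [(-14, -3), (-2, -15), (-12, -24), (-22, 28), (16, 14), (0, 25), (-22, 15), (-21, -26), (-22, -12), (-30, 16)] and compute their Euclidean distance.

Computing all pairwise distances among 10 points:

d((-14, -3), (-2, -15)) = 16.9706
d((-14, -3), (-12, -24)) = 21.095
d((-14, -3), (-22, 28)) = 32.0156
d((-14, -3), (16, 14)) = 34.4819
d((-14, -3), (0, 25)) = 31.305
d((-14, -3), (-22, 15)) = 19.6977
d((-14, -3), (-21, -26)) = 24.0416
d((-14, -3), (-22, -12)) = 12.0416
d((-14, -3), (-30, 16)) = 24.8395
d((-2, -15), (-12, -24)) = 13.4536
d((-2, -15), (-22, 28)) = 47.4236
d((-2, -15), (16, 14)) = 34.1321
d((-2, -15), (0, 25)) = 40.05
d((-2, -15), (-22, 15)) = 36.0555
d((-2, -15), (-21, -26)) = 21.9545
d((-2, -15), (-22, -12)) = 20.2237
d((-2, -15), (-30, 16)) = 41.7732
d((-12, -24), (-22, 28)) = 52.9528
d((-12, -24), (16, 14)) = 47.2017
d((-12, -24), (0, 25)) = 50.448
d((-12, -24), (-22, 15)) = 40.2616
d((-12, -24), (-21, -26)) = 9.2195
d((-12, -24), (-22, -12)) = 15.6205
d((-12, -24), (-30, 16)) = 43.8634
d((-22, 28), (16, 14)) = 40.4969
d((-22, 28), (0, 25)) = 22.2036
d((-22, 28), (-22, 15)) = 13.0
d((-22, 28), (-21, -26)) = 54.0093
d((-22, 28), (-22, -12)) = 40.0
d((-22, 28), (-30, 16)) = 14.4222
d((16, 14), (0, 25)) = 19.4165
d((16, 14), (-22, 15)) = 38.0132
d((16, 14), (-21, -26)) = 54.4885
d((16, 14), (-22, -12)) = 46.0435
d((16, 14), (-30, 16)) = 46.0435
d((0, 25), (-22, 15)) = 24.1661
d((0, 25), (-21, -26)) = 55.1543
d((0, 25), (-22, -12)) = 43.0465
d((0, 25), (-30, 16)) = 31.3209
d((-22, 15), (-21, -26)) = 41.0122
d((-22, 15), (-22, -12)) = 27.0
d((-22, 15), (-30, 16)) = 8.0623 <-- minimum
d((-21, -26), (-22, -12)) = 14.0357
d((-21, -26), (-30, 16)) = 42.9535
d((-22, -12), (-30, 16)) = 29.1204

Closest pair: (-22, 15) and (-30, 16) with distance 8.0623

The closest pair is (-22, 15) and (-30, 16) with Euclidean distance 8.0623. For 10 points, brute-force pairwise comparison is shown above. For large n, the divide-and-conquer algorithm (sort by x, recurse on halves, check the dividing strip) achieves O(n log n).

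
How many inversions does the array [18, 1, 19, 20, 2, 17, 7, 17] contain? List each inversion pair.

Finding inversions in [18, 1, 19, 20, 2, 17, 7, 17]:

(0, 1): arr[0]=18 > arr[1]=1
(0, 4): arr[0]=18 > arr[4]=2
(0, 5): arr[0]=18 > arr[5]=17
(0, 6): arr[0]=18 > arr[6]=7
(0, 7): arr[0]=18 > arr[7]=17
(2, 4): arr[2]=19 > arr[4]=2
(2, 5): arr[2]=19 > arr[5]=17
(2, 6): arr[2]=19 > arr[6]=7
(2, 7): arr[2]=19 > arr[7]=17
(3, 4): arr[3]=20 > arr[4]=2
(3, 5): arr[3]=20 > arr[5]=17
(3, 6): arr[3]=20 > arr[6]=7
(3, 7): arr[3]=20 > arr[7]=17
(5, 6): arr[5]=17 > arr[6]=7

Total inversions: 14

The array has 14 inversion(s): (0,1), (0,4), (0,5), (0,6), (0,7), (2,4), (2,5), (2,6), (2,7), (3,4), (3,5), (3,6), (3,7), (5,6). Each pair (i,j) satisfies i < j and arr[i] > arr[j].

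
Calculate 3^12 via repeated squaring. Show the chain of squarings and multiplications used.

Computing 3^12 by squaring (build up from 3^1; each line after the first costs one multiplication):

3^1 = 3
3^2 = (3^1)^2 = 3^2 = 9
3^3 = 3 * 3^2 = 3 * 9 = 27
3^6 = (3^3)^2 = 27^2 = 729
3^12 = (3^6)^2 = 729^2 = 531441

Result: 531441
Multiplications needed: 4 (4 lines after 3^1)

3^12 = 531441. Using exponentiation by squaring, this requires 4 multiplications. The key idea: if the exponent is even, square the half-power; if odd, multiply by the base once.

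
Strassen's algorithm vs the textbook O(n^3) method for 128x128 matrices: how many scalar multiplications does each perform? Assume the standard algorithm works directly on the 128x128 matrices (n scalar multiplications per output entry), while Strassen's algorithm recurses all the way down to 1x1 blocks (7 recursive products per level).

Matrix multiplication for 128x128 matrices:

Standard algorithm: 128^3 = 2097152 multiplications
Strassen's algorithm: 7^(log2(128)) = 7^7 = 823543 multiplications
Savings: 2097152 - 823543 = 1273609 multiplications

Standard: 2097152 multiplications (128^3). Strassen: 823543 multiplications (7^7). Strassen reduces 8 recursive multiplications to 7 at each level.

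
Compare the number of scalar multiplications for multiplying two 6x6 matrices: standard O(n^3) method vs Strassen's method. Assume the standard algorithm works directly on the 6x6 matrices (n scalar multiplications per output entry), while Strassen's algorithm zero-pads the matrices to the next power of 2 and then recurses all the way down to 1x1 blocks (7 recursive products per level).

Matrix multiplication for 6x6 matrices:

Strassen's algorithm requires power-of-2 dimensions. Pad 6x6 to 8x8 (next power of 2).

Standard algorithm: 6^3 = 216 multiplications
Strassen's algorithm: 7^(log2(8)) = 7^3 = 343 multiplications
Difference: 216 - 343 = -127 (Strassen uses MORE here due to padding overhead — for small or just-over-power-of-2 n, padding can outweigh the per-level savings)

Standard: 216 multiplications (6^3). Strassen: 343 multiplications (7^3, after padding to 8x8). Strassen reduces 8 recursive multiplications to 7 at each level.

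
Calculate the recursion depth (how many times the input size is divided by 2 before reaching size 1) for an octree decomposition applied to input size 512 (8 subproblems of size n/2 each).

For divide and conquer with division factor 2:

Problem sizes at each level:
Level 0: 512
Level 1: 256
Level 2: 128
Level 3: 64
Level 4: 32
Level 5: 16
Level 6: 8
Level 7: 4
Level 8: 2
Level 9: 1

The root is level 0 and the size-1 base case is level 9 (the tree spans levels 0 through 9, i.e. 10 levels counting the root), so the depth is the number of divisions: log_2(512) = 9

The recursion tree depth is log_2(512) = 9. At each level, the problem size is divided by 2, so it takes 9 divisions to reduce to a base case of size 1. The algorithm makes 8 recursive calls at each level.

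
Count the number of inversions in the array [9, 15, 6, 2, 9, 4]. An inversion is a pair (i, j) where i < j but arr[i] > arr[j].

Finding inversions in [9, 15, 6, 2, 9, 4]:

(0, 2): arr[0]=9 > arr[2]=6
(0, 3): arr[0]=9 > arr[3]=2
(0, 5): arr[0]=9 > arr[5]=4
(1, 2): arr[1]=15 > arr[2]=6
(1, 3): arr[1]=15 > arr[3]=2
(1, 4): arr[1]=15 > arr[4]=9
(1, 5): arr[1]=15 > arr[5]=4
(2, 3): arr[2]=6 > arr[3]=2
(2, 5): arr[2]=6 > arr[5]=4
(4, 5): arr[4]=9 > arr[5]=4

Total inversions: 10

The array has 10 inversion(s): (0,2), (0,3), (0,5), (1,2), (1,3), (1,4), (1,5), (2,3), (2,5), (4,5). Each pair (i,j) satisfies i < j and arr[i] > arr[j].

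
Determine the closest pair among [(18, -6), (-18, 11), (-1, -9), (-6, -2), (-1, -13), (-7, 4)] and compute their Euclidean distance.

Computing all pairwise distances among 6 points:

d((18, -6), (-18, 11)) = 39.8121
d((18, -6), (-1, -9)) = 19.2354
d((18, -6), (-6, -2)) = 24.3311
d((18, -6), (-1, -13)) = 20.2485
d((18, -6), (-7, 4)) = 26.9258
d((-18, 11), (-1, -9)) = 26.2488
d((-18, 11), (-6, -2)) = 17.6918
d((-18, 11), (-1, -13)) = 29.4109
d((-18, 11), (-7, 4)) = 13.0384
d((-1, -9), (-6, -2)) = 8.6023
d((-1, -9), (-1, -13)) = 4.0 <-- minimum
d((-1, -9), (-7, 4)) = 14.3178
d((-6, -2), (-1, -13)) = 12.083
d((-6, -2), (-7, 4)) = 6.0828
d((-1, -13), (-7, 4)) = 18.0278

Closest pair: (-1, -9) and (-1, -13) with distance 4.0

The closest pair is (-1, -9) and (-1, -13) with Euclidean distance 4.0. For 6 points, brute-force pairwise comparison is shown above. For large n, the divide-and-conquer algorithm (sort by x, recurse on halves, check the dividing strip) achieves O(n log n).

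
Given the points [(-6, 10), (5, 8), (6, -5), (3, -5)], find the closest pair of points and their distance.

Computing all pairwise distances among 4 points:

d((-6, 10), (5, 8)) = 11.1803
d((-6, 10), (6, -5)) = 19.2094
d((-6, 10), (3, -5)) = 17.4929
d((5, 8), (6, -5)) = 13.0384
d((5, 8), (3, -5)) = 13.1529
d((6, -5), (3, -5)) = 3.0 <-- minimum

Closest pair: (6, -5) and (3, -5) with distance 3.0

The closest pair is (6, -5) and (3, -5) with Euclidean distance 3.0. For 4 points, brute-force pairwise comparison is shown above. For large n, the divide-and-conquer algorithm (sort by x, recurse on halves, check the dividing strip) achieves O(n log n).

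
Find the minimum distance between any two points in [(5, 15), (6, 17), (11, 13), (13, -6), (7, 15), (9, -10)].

Computing all pairwise distances among 6 points:

d((5, 15), (6, 17)) = 2.2361
d((5, 15), (11, 13)) = 6.3246
d((5, 15), (13, -6)) = 22.4722
d((5, 15), (7, 15)) = 2.0 <-- minimum
d((5, 15), (9, -10)) = 25.318
d((6, 17), (11, 13)) = 6.4031
d((6, 17), (13, -6)) = 24.0416
d((6, 17), (7, 15)) = 2.2361
d((6, 17), (9, -10)) = 27.1662
d((11, 13), (13, -6)) = 19.105
d((11, 13), (7, 15)) = 4.4721
d((11, 13), (9, -10)) = 23.0868
d((13, -6), (7, 15)) = 21.8403
d((13, -6), (9, -10)) = 5.6569
d((7, 15), (9, -10)) = 25.0799

Closest pair: (5, 15) and (7, 15) with distance 2.0

The closest pair is (5, 15) and (7, 15) with Euclidean distance 2.0. For 6 points, brute-force pairwise comparison is shown above. For large n, the divide-and-conquer algorithm (sort by x, recurse on halves, check the dividing strip) achieves O(n log n).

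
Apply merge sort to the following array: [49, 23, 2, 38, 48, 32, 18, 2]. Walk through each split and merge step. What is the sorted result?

Merge sort trace:

Split: [49, 23, 2, 38, 48, 32, 18, 2] -> [49, 23, 2, 38] and [48, 32, 18, 2]
  Split: [49, 23, 2, 38] -> [49, 23] and [2, 38]
    Split: [49, 23] -> [49] and [23]
    Merge: [49] + [23] -> [23, 49]
    Split: [2, 38] -> [2] and [38]
    Merge: [2] + [38] -> [2, 38]
  Merge: [23, 49] + [2, 38] -> [2, 23, 38, 49]
  Split: [48, 32, 18, 2] -> [48, 32] and [18, 2]
    Split: [48, 32] -> [48] and [32]
    Merge: [48] + [32] -> [32, 48]
    Split: [18, 2] -> [18] and [2]
    Merge: [18] + [2] -> [2, 18]
  Merge: [32, 48] + [2, 18] -> [2, 18, 32, 48]
Merge: [2, 23, 38, 49] + [2, 18, 32, 48] -> [2, 2, 18, 23, 32, 38, 48, 49]

Final sorted array: [2, 2, 18, 23, 32, 38, 48, 49]

The merge sort proceeds by recursively splitting the array and merging sorted halves.
After all merges, the sorted array is [2, 2, 18, 23, 32, 38, 48, 49].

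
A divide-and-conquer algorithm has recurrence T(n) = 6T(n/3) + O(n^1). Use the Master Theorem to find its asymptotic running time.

Master Theorem for T(n) = 6T(n/3) + O(n^1):

a = 6, b = 3, c = 1
log_b(a) = log_3(6) = 1.6309

Case 1: c = 1 < log_3(6) = 1.6309
T(n) = O(n^(log_3 6))

For T(n) = 6T(n/3) + O(n^1): log_3(6) = 1.6309. This is Case 1 of the Master Theorem (c < log_b(a), work dominated by leaves), giving O(n^(log_3 6)).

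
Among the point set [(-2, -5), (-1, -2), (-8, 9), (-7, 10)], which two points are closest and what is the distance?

Computing all pairwise distances among 4 points:

d((-2, -5), (-1, -2)) = 3.1623
d((-2, -5), (-8, 9)) = 15.2315
d((-2, -5), (-7, 10)) = 15.8114
d((-1, -2), (-8, 9)) = 13.0384
d((-1, -2), (-7, 10)) = 13.4164
d((-8, 9), (-7, 10)) = 1.4142 <-- minimum

Closest pair: (-8, 9) and (-7, 10) with distance 1.4142

The closest pair is (-8, 9) and (-7, 10) with Euclidean distance 1.4142. For 4 points, brute-force pairwise comparison is shown above. For large n, the divide-and-conquer algorithm (sort by x, recurse on halves, check the dividing strip) achieves O(n log n).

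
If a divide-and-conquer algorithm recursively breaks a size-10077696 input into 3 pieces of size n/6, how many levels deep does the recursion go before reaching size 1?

For divide and conquer with division factor 6:

Problem sizes at each level:
Level 0: 10077696
Level 1: 1679616
Level 2: 279936
Level 3: 46656
Level 4: 7776
Level 5: 1296
Level 6: 216
Level 7: 36
Level 8: 6
Level 9: 1

The root is level 0 and the size-1 base case is level 9 (the tree spans levels 0 through 9, i.e. 10 levels counting the root), so the depth is the number of divisions: log_6(10077696) = 9

The recursion tree depth is log_6(10077696) = 9. At each level, the problem size is divided by 6, so it takes 9 divisions to reduce to a base case of size 1. The algorithm makes 3 recursive calls at each level.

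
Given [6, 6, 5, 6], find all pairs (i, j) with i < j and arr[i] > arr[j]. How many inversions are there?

Finding inversions in [6, 6, 5, 6]:

(0, 2): arr[0]=6 > arr[2]=5
(1, 2): arr[1]=6 > arr[2]=5

Total inversions: 2

The array has 2 inversion(s): (0,2), (1,2). Each pair (i,j) satisfies i < j and arr[i] > arr[j].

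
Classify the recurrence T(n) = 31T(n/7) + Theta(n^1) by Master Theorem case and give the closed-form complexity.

Master Theorem for T(n) = 31T(n/7) + O(n^1):

a = 31, b = 7, c = 1
log_b(a) = log_7(31) = 1.7647

Case 1: c = 1 < log_7(31) = 1.7647
T(n) = O(n^(log_7 31))

For T(n) = 31T(n/7) + O(n^1): log_7(31) = 1.7647. This is Case 1 of the Master Theorem (c < log_b(a), work dominated by leaves), giving O(n^(log_7 31)).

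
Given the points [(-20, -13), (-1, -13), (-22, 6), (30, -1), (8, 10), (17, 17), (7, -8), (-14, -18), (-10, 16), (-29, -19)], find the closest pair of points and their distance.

Computing all pairwise distances among 10 points:

d((-20, -13), (-1, -13)) = 19.0
d((-20, -13), (-22, 6)) = 19.105
d((-20, -13), (30, -1)) = 51.4198
d((-20, -13), (8, 10)) = 36.2353
d((-20, -13), (17, 17)) = 47.634
d((-20, -13), (7, -8)) = 27.4591
d((-20, -13), (-14, -18)) = 7.8102 <-- minimum
d((-20, -13), (-10, 16)) = 30.6757
d((-20, -13), (-29, -19)) = 10.8167
d((-1, -13), (-22, 6)) = 28.3196
d((-1, -13), (30, -1)) = 33.2415
d((-1, -13), (8, 10)) = 24.6982
d((-1, -13), (17, 17)) = 34.9857
d((-1, -13), (7, -8)) = 9.434
d((-1, -13), (-14, -18)) = 13.9284
d((-1, -13), (-10, 16)) = 30.3645
d((-1, -13), (-29, -19)) = 28.6356
d((-22, 6), (30, -1)) = 52.469
d((-22, 6), (8, 10)) = 30.2655
d((-22, 6), (17, 17)) = 40.5216
d((-22, 6), (7, -8)) = 32.2025
d((-22, 6), (-14, -18)) = 25.2982
d((-22, 6), (-10, 16)) = 15.6205
d((-22, 6), (-29, -19)) = 25.9615
d((30, -1), (8, 10)) = 24.5967
d((30, -1), (17, 17)) = 22.2036
d((30, -1), (7, -8)) = 24.0416
d((30, -1), (-14, -18)) = 47.1699
d((30, -1), (-10, 16)) = 43.4626
d((30, -1), (-29, -19)) = 61.6847
d((8, 10), (17, 17)) = 11.4018
d((8, 10), (7, -8)) = 18.0278
d((8, 10), (-14, -18)) = 35.609
d((8, 10), (-10, 16)) = 18.9737
d((8, 10), (-29, -19)) = 47.0106
d((17, 17), (7, -8)) = 26.9258
d((17, 17), (-14, -18)) = 46.7547
d((17, 17), (-10, 16)) = 27.0185
d((17, 17), (-29, -19)) = 58.4123
d((7, -8), (-14, -18)) = 23.2594
d((7, -8), (-10, 16)) = 29.4109
d((7, -8), (-29, -19)) = 37.6431
d((-14, -18), (-10, 16)) = 34.2345
d((-14, -18), (-29, -19)) = 15.0333
d((-10, 16), (-29, -19)) = 39.8246

Closest pair: (-20, -13) and (-14, -18) with distance 7.8102

The closest pair is (-20, -13) and (-14, -18) with Euclidean distance 7.8102. For 10 points, brute-force pairwise comparison is shown above. For large n, the divide-and-conquer algorithm (sort by x, recurse on halves, check the dividing strip) achieves O(n log n).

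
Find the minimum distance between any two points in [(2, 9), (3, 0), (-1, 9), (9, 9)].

Computing all pairwise distances among 4 points:

d((2, 9), (3, 0)) = 9.0554
d((2, 9), (-1, 9)) = 3.0 <-- minimum
d((2, 9), (9, 9)) = 7.0
d((3, 0), (-1, 9)) = 9.8489
d((3, 0), (9, 9)) = 10.8167
d((-1, 9), (9, 9)) = 10.0

Closest pair: (2, 9) and (-1, 9) with distance 3.0

The closest pair is (2, 9) and (-1, 9) with Euclidean distance 3.0. For 4 points, brute-force pairwise comparison is shown above. For large n, the divide-and-conquer algorithm (sort by x, recurse on halves, check the dividing strip) achieves O(n log n).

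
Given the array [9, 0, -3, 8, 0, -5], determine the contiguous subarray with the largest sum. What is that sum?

Using Kadane's algorithm on [9, 0, -3, 8, 0, -5]:

Scanning through the array:
Position 1 (value 0): max_ending_here = 9, max_so_far = 9
Position 2 (value -3): max_ending_here = 6, max_so_far = 9
Position 3 (value 8): max_ending_here = 14, max_so_far = 14
Position 4 (value 0): max_ending_here = 14, max_so_far = 14
Position 5 (value -5): max_ending_here = 9, max_so_far = 14

Maximum subarray: [9, 0, -3, 8]
Maximum sum: 14

The maximum subarray is [9, 0, -3, 8] with sum 14. This subarray runs from index 0 to index 3.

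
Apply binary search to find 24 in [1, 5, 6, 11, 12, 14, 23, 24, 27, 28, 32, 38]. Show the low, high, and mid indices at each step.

Binary search for 24 in [1, 5, 6, 11, 12, 14, 23, 24, 27, 28, 32, 38]:

lo=0, hi=11, mid=5, arr[mid]=14 -> 14 < 24, search right half
lo=6, hi=11, mid=8, arr[mid]=27 -> 27 > 24, search left half
lo=6, hi=7, mid=6, arr[mid]=23 -> 23 < 24, search right half
lo=7, hi=7, mid=7, arr[mid]=24 -> Found target at index 7!

Binary search finds 24 at index 7 after 4 comparisons. The search repeatedly halves the search space by comparing with the middle element.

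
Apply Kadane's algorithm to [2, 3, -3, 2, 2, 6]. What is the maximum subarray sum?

Using Kadane's algorithm on [2, 3, -3, 2, 2, 6]:

Scanning through the array:
Position 1 (value 3): max_ending_here = 5, max_so_far = 5
Position 2 (value -3): max_ending_here = 2, max_so_far = 5
Position 3 (value 2): max_ending_here = 4, max_so_far = 5
Position 4 (value 2): max_ending_here = 6, max_so_far = 6
Position 5 (value 6): max_ending_here = 12, max_so_far = 12

Maximum subarray: [2, 3, -3, 2, 2, 6]
Maximum sum: 12

The maximum subarray is [2, 3, -3, 2, 2, 6] with sum 12. This subarray runs from index 0 to index 5.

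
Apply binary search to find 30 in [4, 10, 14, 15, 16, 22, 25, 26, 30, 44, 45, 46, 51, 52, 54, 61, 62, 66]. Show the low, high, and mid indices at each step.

Binary search for 30 in [4, 10, 14, 15, 16, 22, 25, 26, 30, 44, 45, 46, 51, 52, 54, 61, 62, 66]:

lo=0, hi=17, mid=8, arr[mid]=30 -> Found target at index 8!

Binary search finds 30 at index 8 after 1 comparisons. The search repeatedly halves the search space by comparing with the middle element.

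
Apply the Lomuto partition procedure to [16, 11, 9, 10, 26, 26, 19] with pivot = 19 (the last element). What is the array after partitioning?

Lomuto partition with pivot = 19:

Initial array: [16, 11, 9, 10, 26, 26, 19]

arr[0]=16 <= 19: swap with position 0, array becomes [16, 11, 9, 10, 26, 26, 19]
arr[1]=11 <= 19: swap with position 1, array becomes [16, 11, 9, 10, 26, 26, 19]
arr[2]=9 <= 19: swap with position 2, array becomes [16, 11, 9, 10, 26, 26, 19]
arr[3]=10 <= 19: swap with position 3, array becomes [16, 11, 9, 10, 26, 26, 19]
arr[4]=26 > 19: no swap
arr[5]=26 > 19: no swap

Place pivot at position 4: [16, 11, 9, 10, 19, 26, 26]
Pivot position: 4

After partitioning with pivot 19, the array becomes [16, 11, 9, 10, 19, 26, 26]. The pivot is placed at index 4. All elements to the left of the pivot are <= 19, and all elements to the right are > 19.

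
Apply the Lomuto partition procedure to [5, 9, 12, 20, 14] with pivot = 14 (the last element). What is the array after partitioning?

Lomuto partition with pivot = 14:

Initial array: [5, 9, 12, 20, 14]

arr[0]=5 <= 14: swap with position 0, array becomes [5, 9, 12, 20, 14]
arr[1]=9 <= 14: swap with position 1, array becomes [5, 9, 12, 20, 14]
arr[2]=12 <= 14: swap with position 2, array becomes [5, 9, 12, 20, 14]
arr[3]=20 > 14: no swap

Place pivot at position 3: [5, 9, 12, 14, 20]
Pivot position: 3

After partitioning with pivot 14, the array becomes [5, 9, 12, 14, 20]. The pivot is placed at index 3. All elements to the left of the pivot are <= 14, and all elements to the right are > 14.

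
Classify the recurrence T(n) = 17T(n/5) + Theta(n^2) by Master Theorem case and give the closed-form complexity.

Master Theorem for T(n) = 17T(n/5) + O(n^2):

a = 17, b = 5, c = 2
log_b(a) = log_5(17) = 1.7604

Case 3: c = 2 > log_5(17) = 1.7604
T(n) = O(n^2) = O(n^2)

For T(n) = 17T(n/5) + O(n^2): log_5(17) = 1.7604. This is Case 3 of the Master Theorem (c > log_b(a), work dominated by root), giving O(n^2).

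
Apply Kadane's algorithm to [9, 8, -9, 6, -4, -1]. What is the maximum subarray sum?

Using Kadane's algorithm on [9, 8, -9, 6, -4, -1]:

Scanning through the array:
Position 1 (value 8): max_ending_here = 17, max_so_far = 17
Position 2 (value -9): max_ending_here = 8, max_so_far = 17
Position 3 (value 6): max_ending_here = 14, max_so_far = 17
Position 4 (value -4): max_ending_here = 10, max_so_far = 17
Position 5 (value -1): max_ending_here = 9, max_so_far = 17

Maximum subarray: [9, 8]
Maximum sum: 17

The maximum subarray is [9, 8] with sum 17. This subarray runs from index 0 to index 1.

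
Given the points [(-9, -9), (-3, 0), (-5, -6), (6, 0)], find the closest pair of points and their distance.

Computing all pairwise distances among 4 points:

d((-9, -9), (-3, 0)) = 10.8167
d((-9, -9), (-5, -6)) = 5.0 <-- minimum
d((-9, -9), (6, 0)) = 17.4929
d((-3, 0), (-5, -6)) = 6.3246
d((-3, 0), (6, 0)) = 9.0
d((-5, -6), (6, 0)) = 12.53

Closest pair: (-9, -9) and (-5, -6) with distance 5.0

The closest pair is (-9, -9) and (-5, -6) with Euclidean distance 5.0. For 4 points, brute-force pairwise comparison is shown above. For large n, the divide-and-conquer algorithm (sort by x, recurse on halves, check the dividing strip) achieves O(n log n).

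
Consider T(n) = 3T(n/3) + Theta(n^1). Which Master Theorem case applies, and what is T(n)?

Master Theorem for T(n) = 3T(n/3) + O(n^1):

a = 3, b = 3, c = 1
log_b(a) = log_3(3) = 1.0000

Case 2: c = 1 = log_3(3) = 1.0000
T(n) = O(n^1 log n) = O(n log n)

For T(n) = 3T(n/3) + O(n^1): log_3(3) = 1.0000. This is Case 2 of the Master Theorem (c = log_b(a), equal work at all levels), giving O(n log n).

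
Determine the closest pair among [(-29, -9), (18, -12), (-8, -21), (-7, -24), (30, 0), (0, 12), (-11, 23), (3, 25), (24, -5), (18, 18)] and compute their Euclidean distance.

Computing all pairwise distances among 10 points:

d((-29, -9), (18, -12)) = 47.0956
d((-29, -9), (-8, -21)) = 24.1868
d((-29, -9), (-7, -24)) = 26.6271
d((-29, -9), (30, 0)) = 59.6825
d((-29, -9), (0, 12)) = 35.805
d((-29, -9), (-11, 23)) = 36.7151
d((-29, -9), (3, 25)) = 46.6905
d((-29, -9), (24, -5)) = 53.1507
d((-29, -9), (18, 18)) = 54.2033
d((18, -12), (-8, -21)) = 27.5136
d((18, -12), (-7, -24)) = 27.7308
d((18, -12), (30, 0)) = 16.9706
d((18, -12), (0, 12)) = 30.0
d((18, -12), (-11, 23)) = 45.4533
d((18, -12), (3, 25)) = 39.9249
d((18, -12), (24, -5)) = 9.2195
d((18, -12), (18, 18)) = 30.0
d((-8, -21), (-7, -24)) = 3.1623 <-- minimum
d((-8, -21), (30, 0)) = 43.4166
d((-8, -21), (0, 12)) = 33.9559
d((-8, -21), (-11, 23)) = 44.1022
d((-8, -21), (3, 25)) = 47.2969
d((-8, -21), (24, -5)) = 35.7771
d((-8, -21), (18, 18)) = 46.8722
d((-7, -24), (30, 0)) = 44.1022
d((-7, -24), (0, 12)) = 36.6742
d((-7, -24), (-11, 23)) = 47.1699
d((-7, -24), (3, 25)) = 50.01
d((-7, -24), (24, -5)) = 36.3593
d((-7, -24), (18, 18)) = 48.8774
d((30, 0), (0, 12)) = 32.311
d((30, 0), (-11, 23)) = 47.0106
d((30, 0), (3, 25)) = 36.7967
d((30, 0), (24, -5)) = 7.8102
d((30, 0), (18, 18)) = 21.6333
d((0, 12), (-11, 23)) = 15.5563
d((0, 12), (3, 25)) = 13.3417
d((0, 12), (24, -5)) = 29.4109
d((0, 12), (18, 18)) = 18.9737
d((-11, 23), (3, 25)) = 14.1421
d((-11, 23), (24, -5)) = 44.8219
d((-11, 23), (18, 18)) = 29.4279
d((3, 25), (24, -5)) = 36.6197
d((3, 25), (18, 18)) = 16.5529
d((24, -5), (18, 18)) = 23.7697

Closest pair: (-8, -21) and (-7, -24) with distance 3.1623

The closest pair is (-8, -21) and (-7, -24) with Euclidean distance 3.1623. For 10 points, brute-force pairwise comparison is shown above. For large n, the divide-and-conquer algorithm (sort by x, recurse on halves, check the dividing strip) achieves O(n log n).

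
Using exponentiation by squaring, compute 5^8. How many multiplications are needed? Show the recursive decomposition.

Computing 5^8 by squaring (build up from 5^1; each line after the first costs one multiplication):

5^1 = 5
5^2 = (5^1)^2 = 5^2 = 25
5^4 = (5^2)^2 = 25^2 = 625
5^8 = (5^4)^2 = 625^2 = 390625

Result: 390625
Multiplications needed: 3 (3 lines after 5^1)

5^8 = 390625. Using exponentiation by squaring, this requires 3 multiplications. The key idea: if the exponent is even, square the half-power; if odd, multiply by the base once.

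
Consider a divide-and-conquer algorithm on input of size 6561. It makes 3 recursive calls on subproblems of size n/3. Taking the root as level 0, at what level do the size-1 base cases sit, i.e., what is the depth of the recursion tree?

For divide and conquer with division factor 3:

Problem sizes at each level:
Level 0: 6561
Level 1: 2187
Level 2: 729
Level 3: 243
Level 4: 81
Level 5: 27
Level 6: 9
Level 7: 3
Level 8: 1

The root is level 0 and the size-1 base case is level 8 (the tree spans levels 0 through 8, i.e. 9 levels counting the root), so the depth is the number of divisions: log_3(6561) = 8

The recursion tree depth is log_3(6561) = 8. At each level, the problem size is divided by 3, so it takes 8 divisions to reduce to a base case of size 1. The algorithm makes 3 recursive calls at each level.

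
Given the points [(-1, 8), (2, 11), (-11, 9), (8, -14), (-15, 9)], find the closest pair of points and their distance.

Computing all pairwise distances among 5 points:

d((-1, 8), (2, 11)) = 4.2426
d((-1, 8), (-11, 9)) = 10.0499
d((-1, 8), (8, -14)) = 23.7697
d((-1, 8), (-15, 9)) = 14.0357
d((2, 11), (-11, 9)) = 13.1529
d((2, 11), (8, -14)) = 25.7099
d((2, 11), (-15, 9)) = 17.1172
d((-11, 9), (8, -14)) = 29.8329
d((-11, 9), (-15, 9)) = 4.0 <-- minimum
d((8, -14), (-15, 9)) = 32.5269

Closest pair: (-11, 9) and (-15, 9) with distance 4.0

The closest pair is (-11, 9) and (-15, 9) with Euclidean distance 4.0. For 5 points, brute-force pairwise comparison is shown above. For large n, the divide-and-conquer algorithm (sort by x, recurse on halves, check the dividing strip) achieves O(n log n).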